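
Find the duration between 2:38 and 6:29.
From 2:38 to 6:29:
(6 x 60 + 29) - (2 x 60 + 38) = 389 - 158 = 231 minutes
= 3 hours and 51 minutes

Final answer: 3 hours and 51 minutes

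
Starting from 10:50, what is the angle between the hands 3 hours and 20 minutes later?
First find the time 3 hours and 20 minutes after 10:50.
Total minutes: 10 x 60 + 50 + 3 x 60 + 20 = 850.
850 mod 720 = 130 minutes = 2:10.
Now compute the angle at 2:10:
Hour hand: 2 x 30 + 10 x 0.5 = 65 degrees
Minute hand: 10 x 6 = 60 degrees
Difference: |65 - 60| = 5 degrees
The angle is 5 degrees

Final answer: 5 degrees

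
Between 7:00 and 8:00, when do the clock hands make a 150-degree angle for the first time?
At t minutes past 7:00, the hour hand is at 30 x 7 + 0.5t degrees and the minute hand is at 6t degrees.
The smaller angle between them is 150 degrees when |30H - 5.5t| = 150 or |30H - 5.5t| = 210.
With H = 7, solve 30 x 7 - 5.5t = +/- target for each target:
  t = (30 x 7 - 150) / 5.5 = 10.91
  t = (30 x 7 + 150) / 5.5 = 65.45 (outside (0, 60))
  t = (30 x 7 - 210) / 5.5 = 0 (outside (0, 60))
  t = (30 x 7 + 210) / 5.5 = 76.36 (outside (0, 60))
Valid solutions in (0, 60): {10.91} minutes.
The first occurrence is t = 10.91 minutes.
The hands form a 150-degree angle at 10.91 minutes past 7:00.

Final answer: 10.91 minutes past 7:00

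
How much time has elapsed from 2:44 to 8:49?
From 2:44 to 8:49:
(8 x 60 + 49) - (2 x 60 + 44) = 529 - 164 = 365 minutes
= 6 hours and 5 minutes

Final answer: 6 hours and 5 minutes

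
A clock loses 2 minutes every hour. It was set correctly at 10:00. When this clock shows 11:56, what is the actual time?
For every 60 true minutes, the faulty clock advances 58 minutes, so 1 faulty-clock minute corresponds to 60/58 true minutes.
From 10:00 to 11:56 on the faulty dial is 116 minutes.
True elapsed: 116 x 60/58 = 120 minutes = 2 hours.
True time: 10:00 + 2 hours = 12:00.

Final answer: 12:00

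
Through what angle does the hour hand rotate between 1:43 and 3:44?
The hour hand moves 0.5 degrees per minute.
Time elapsed: 3:44 - 1:43 = 121 minutes
Angular displacement: 121 x 0.5 = 60.5 degrees

Final answer: 60.5 degrees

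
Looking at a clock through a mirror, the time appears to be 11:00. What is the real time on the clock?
Reflection across the vertical (12-6) axis maps a hand at angle A degrees to (360 - A) degrees, which sends a reading of T minutes past 12:00 to (720 - T) minutes past 12:00.
Mirror reads 11:00 = 660 minutes past 12:00.
Actual time: (720 - 660) mod 720 = 60 minutes = 1:00.

Final answer: 1:00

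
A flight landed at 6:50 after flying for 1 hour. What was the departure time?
Starting time: 6:50 = 410 total minutes past 12:00
Subtracting: 1 hour = 60 minutes
410 - 60 = 350 minutes
= 5 hours and 50 minutes past 12:00 = 5:50

Final answer: 5:50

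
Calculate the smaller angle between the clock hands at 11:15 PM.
Hour hand position: 11 x 30 + 15 x 0.5 = 337.5 degrees
Minute hand position: 15 x 6 = 90 degrees
Difference: |337.5 - 90| = 247.5 degrees
Since 247.5 > 180, the smaller angle is 360 - 247.5 = 112.5 degrees

Final answer: 112.5 degrees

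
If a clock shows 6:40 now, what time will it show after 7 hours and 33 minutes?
Starting time: 6:40
Adding 33 minutes to 40 minutes: 40 + 33 = 73 minutes = 1 hour and 13 minutes
Adding 7 hours: 6 + 7 + 1 (carry) = 14 - 12 = 2
Final time: 2:13

Final answer: 2:13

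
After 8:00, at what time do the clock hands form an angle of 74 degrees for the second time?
At t minutes past 8:00, the hour hand is at 30 x 8 + 0.5t degrees and the minute hand is at 6t degrees.
The smaller angle between them is 74 degrees when |30H - 5.5t| = 74 or |30H - 5.5t| = 286.
With H = 8, solve 30 x 8 - 5.5t = +/- target for each target:
  t = (30 x 8 - 74) / 5.5 = 30.18
  t = (30 x 8 + 74) / 5.5 = 57.09
  t = (30 x 8 - 286) / 5.5 = -8.36 (outside (0, 60))
  t = (30 x 8 + 286) / 5.5 = 95.64 (outside (0, 60))
Valid solutions in (0, 60): {30.18, 57.09} minutes.
The second occurrence is t = 57.09 minutes.
The hands form a 74-degree angle at 57.09 minutes past 8:00.

Final answer: 57.09 minutes past 8:00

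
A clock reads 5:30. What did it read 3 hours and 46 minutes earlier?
Starting time: 5:30 = 330 total minutes past 12:00
Subtracting: 3 hours and 46 minutes = 226 minutes
330 - 226 = 104 minutes
= 1 hour and 44 minutes past 12:00 = 1:44

Final answer: 1:44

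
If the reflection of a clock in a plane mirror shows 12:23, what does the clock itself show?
Reflection across the vertical (12-6) axis maps a hand at angle A degrees to (360 - A) degrees, which sends a reading of T minutes past 12:00 to (720 - T) minutes past 12:00.
Mirror reads 12:23 = 23 minutes past 12:00.
Actual time: (720 - 23) mod 720 = 697 minutes = 11:37.

Final answer: 11:37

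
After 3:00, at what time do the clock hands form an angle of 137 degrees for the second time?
At t minutes past 3:00, the hour hand is at 30 x 3 + 0.5t degrees and the minute hand is at 6t degrees.
The smaller angle between them is 137 degrees when |30H - 5.5t| = 137 or |30H - 5.5t| = 223.
With H = 3, solve 30 x 3 - 5.5t = +/- target for each target:
  t = (30 x 3 - 137) / 5.5 = -8.55 (outside (0, 60))
  t = (30 x 3 + 137) / 5.5 = 41.27
  t = (30 x 3 - 223) / 5.5 = -24.18 (outside (0, 60))
  t = (30 x 3 + 223) / 5.5 = 56.91
Valid solutions in (0, 60): {41.27, 56.91} minutes.
The second occurrence is t = 56.91 minutes.
The hands form a 137-degree angle at 56.91 minutes past 3:00.

Final answer: 56.91 minutes past 3:00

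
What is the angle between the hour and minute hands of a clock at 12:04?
Hour hand position: 0 x 30 + 4 x 0.5 = 2 degrees
Minute hand position: 4 x 6 = 24 degrees
Difference: |2 - 24| = 22 degrees
The angle between the hands is 22 degrees

Final answer: 22 degrees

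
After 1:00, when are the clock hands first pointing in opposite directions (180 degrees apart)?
For hands to be 180 degrees apart: |30H - 5.5t| = 180
With H = 1: t = (30 x 1 + 180)/5.5 = 38.18 or t = (30 x 1 - 180)/5.5 = -27.27
First valid solution (0 < t < 60): t = 38.18 minutes
The hands are opposite at 38.18 minutes past 1:00.

Final answer: 38.18 minutes past 1:00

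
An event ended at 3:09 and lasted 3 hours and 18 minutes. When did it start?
Starting time: 3:09 = 189 total minutes past 12:00
Subtracting: 3 hours and 18 minutes = 198 minutes
189 - 198 = -9 (negative, add 12 hours = 720) = 711 minutes
= 11 hours and 51 minutes past 12:00 = 11:51

Final answer: 11:51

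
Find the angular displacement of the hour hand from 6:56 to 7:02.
The hour hand moves 0.5 degrees per minute.
Time elapsed: 7:02 - 6:56 = 6 minutes
Angular displacement: 6 x 0.5 = 3 degrees

Final answer: 3 degrees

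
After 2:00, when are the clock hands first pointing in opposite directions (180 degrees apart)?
For hands to be 180 degrees apart: |30H - 5.5t| = 180
With H = 2: t = (30 x 2 + 180)/5.5 = 43.64 or t = (30 x 2 - 180)/5.5 = -21.82
First valid solution (0 < t < 60): t = 43.64 minutes
The hands are opposite at 43.64 minutes past 2:00.

Final answer: 43.64 minutes past 2:00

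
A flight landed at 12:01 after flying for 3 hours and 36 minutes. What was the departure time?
Starting time: 12:01 = 1 total minutes past 12:00
Subtracting: 3 hours and 36 minutes = 216 minutes
1 - 216 = -215 (negative, add 12 hours = 720) = 505 minutes
= 8 hours and 25 minutes past 12:00 = 8:25

Final answer: 8:25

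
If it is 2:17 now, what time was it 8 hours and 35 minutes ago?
Starting time: 2:17 = 137 total minutes past 12:00
Subtracting: 8 hours and 35 minutes = 515 minutes
137 - 515 = -378 (negative, add 12 hours = 720) = 342 minutes
= 5 hours and 42 minutes past 12:00 = 5:42

Final answer: 5:42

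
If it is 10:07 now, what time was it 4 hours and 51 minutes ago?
Starting time: 10:07 = 607 total minutes past 12:00
Subtracting: 4 hours and 51 minutes = 291 minutes
607 - 291 = 316 minutes
= 5 hours and 16 minutes past 12:00 = 5:16

Final answer: 5:16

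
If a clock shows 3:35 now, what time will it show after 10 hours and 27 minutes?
Starting time: 3:35
Adding 27 minutes to 35 minutes: 35 + 27 = 62 minutes = 1 hour and 2 minutes
Adding 10 hours: 3 + 10 + 1 (carry) = 14 - 12 = 2
Final time: 2:02

Final answer: 2:02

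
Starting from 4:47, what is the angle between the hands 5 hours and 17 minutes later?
First find the time 5 hours and 17 minutes after 4:47.
Total minutes: 4 x 60 + 47 + 5 x 60 + 17 = 604.
604 mod 720 = 604 minutes = 10:04.
Now compute the angle at 10:04:
Hour hand: 10 x 30 + 4 x 0.5 = 302 degrees
Minute hand: 4 x 6 = 24 degrees
Difference: |302 - 24| = 278 degrees
Smaller angle: 360 - 278 = 82 degrees

Final answer: 82 degrees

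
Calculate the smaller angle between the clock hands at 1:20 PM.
Hour hand position: 1 x 30 + 20 x 0.5 = 40 degrees
Minute hand position: 20 x 6 = 120 degrees
Difference: |40 - 120| = 80 degrees
The angle between the hands is 80 degrees

Final answer: 80 degrees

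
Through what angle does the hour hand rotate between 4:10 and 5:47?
The hour hand moves 0.5 degrees per minute.
Time elapsed: 5:47 - 4:10 = 97 minutes
Angular displacement: 97 x 0.5 = 48.5 degrees

Final answer: 48.5 degrees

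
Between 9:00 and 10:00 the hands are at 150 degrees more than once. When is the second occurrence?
At t minutes past 9:00, the hour hand is at 30 x 9 + 0.5t degrees and the minute hand is at 6t degrees.
The smaller angle between them is 150 degrees when |30H - 5.5t| = 150 or |30H - 5.5t| = 210.
With H = 9, solve 30 x 9 - 5.5t = +/- target for each target:
  t = (30 x 9 - 150) / 5.5 = 21.82
  t = (30 x 9 + 150) / 5.5 = 76.36 (outside (0, 60))
  t = (30 x 9 - 210) / 5.5 = 10.91
  t = (30 x 9 + 210) / 5.5 = 87.27 (outside (0, 60))
Valid solutions in (0, 60): {10.91, 21.82} minutes.
The second occurrence is t = 21.82 minutes.
The hands form a 150-degree angle at 21.82 minutes past 9:00.

Final answer: 21.82 minutes past 9:00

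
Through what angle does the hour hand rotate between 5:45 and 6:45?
The hour hand moves 0.5 degrees per minute.
Time elapsed: 6:45 - 5:45 = 60 minutes
Angular displacement: 60 x 0.5 = 30 degrees

Final answer: 30 degrees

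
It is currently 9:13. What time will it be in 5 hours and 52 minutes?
Starting time: 9:13
Adding 52 minutes to 13 minutes: 13 + 52 = 65 minutes = 1 hour and 5 minutes
Adding 5 hours: 9 + 5 + 1 (carry) = 15 - 12 = 3
Final time: 3:05

Final answer: 3:05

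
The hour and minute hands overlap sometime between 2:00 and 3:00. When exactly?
The minute hand gains 5.5 degrees per minute on the hour hand.
At 2:00, the hour hand is at 60 degrees and the minute hand is at 0 degrees.
The gap is 60 degrees. Time to close: 60/5.5 = 60 x 2/11 = 10.91 minutes.
The hands overlap at 10.91 minutes past 2:00.

Final answer: 10.91 minutes past 2:00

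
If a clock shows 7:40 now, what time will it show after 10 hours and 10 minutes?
Starting time: 7:40
Adding 10 minutes to 40 minutes: 40 + 10 = 50 minutes
Adding 10 hours: 7 + 10 = 17 - 12 = 5
Final time: 5:50

Final answer: 5:50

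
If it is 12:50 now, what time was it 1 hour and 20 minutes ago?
Starting time: 12:50 = 50 total minutes past 12:00
Subtracting: 1 hour and 20 minutes = 80 minutes
50 - 80 = -30 (negative, add 12 hours = 720) = 690 minutes
= 11 hours and 30 minutes past 12:00 = 11:30

Final answer: 11:30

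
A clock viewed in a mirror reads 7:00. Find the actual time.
Reflection across the vertical (12-6) axis maps a hand at angle A degrees to (360 - A) degrees, which sends a reading of T minutes past 12:00 to (720 - T) minutes past 12:00.
Mirror reads 7:00 = 420 minutes past 12:00.
Actual time: (720 - 420) mod 720 = 300 minutes = 5:00.

Final answer: 5:00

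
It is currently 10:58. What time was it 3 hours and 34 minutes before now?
Starting time: 10:58 = 658 total minutes past 12:00
Subtracting: 3 hours and 34 minutes = 214 minutes
658 - 214 = 444 minutes
= 7 hours and 24 minutes past 12:00 = 7:24

Final answer: 7:24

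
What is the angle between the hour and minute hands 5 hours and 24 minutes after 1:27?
First find the time 5 hours and 24 minutes after 1:27.
Total minutes: 1 x 60 + 27 + 5 x 60 + 24 = 411.
411 mod 720 = 411 minutes = 6:51.
Now compute the angle at 6:51:
Hour hand: 6 x 30 + 51 x 0.5 = 205.5 degrees
Minute hand: 51 x 6 = 306 degrees
Difference: |205.5 - 306| = 100.5 degrees
The angle is 100.5 degrees

Final answer: 100.5 degrees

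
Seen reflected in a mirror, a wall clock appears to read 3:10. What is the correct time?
Reflection across the vertical (12-6) axis maps a hand at angle A degrees to (360 - A) degrees, which sends a reading of T minutes past 12:00 to (720 - T) minutes past 12:00.
Mirror reads 3:10 = 190 minutes past 12:00.
Actual time: (720 - 190) mod 720 = 530 minutes = 8:50.

Final answer: 8:50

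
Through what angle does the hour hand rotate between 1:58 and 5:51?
The hour hand moves 0.5 degrees per minute.
Time elapsed: 5:51 - 1:58 = 233 minutes
Angular displacement: 233 x 0.5 = 116.5 degrees

Final answer: 116.5 degrees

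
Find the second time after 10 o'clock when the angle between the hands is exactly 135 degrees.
At t minutes past 10:00, the hour hand is at 30 x 10 + 0.5t degrees and the minute hand is at 6t degrees.
The smaller angle between them is 135 degrees when |30H - 5.5t| = 135 or |30H - 5.5t| = 225.
With H = 10, solve 30 x 10 - 5.5t = +/- target for each target:
  t = (30 x 10 - 135) / 5.5 = 30
  t = (30 x 10 + 135) / 5.5 = 79.09 (outside (0, 60))
  t = (30 x 10 - 225) / 5.5 = 13.64
  t = (30 x 10 + 225) / 5.5 = 95.45 (outside (0, 60))
Valid solutions in (0, 60): {13.64, 30} minutes.
The second occurrence is t = 30 minutes.
The hands form a 135-degree angle at 30 minutes past 10:00.

Final answer: 30 minutes past 10:00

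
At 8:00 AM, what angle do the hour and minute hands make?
Hour hand position: 8 x 30 + 0 x 0.5 = 240 degrees
Minute hand position: 0 x 6 = 0 degrees
Difference: |240 - 0| = 240 degrees
Since 240 > 180, the smaller angle is 360 - 240 = 120 degrees

Final answer: 120 degrees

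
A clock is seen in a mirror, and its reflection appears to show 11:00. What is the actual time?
Reflection across the vertical (12-6) axis maps a hand at angle A degrees to (360 - A) degrees, which sends a reading of T minutes past 12:00 to (720 - T) minutes past 12:00.
Mirror reads 11:00 = 660 minutes past 12:00.
Actual time: (720 - 660) mod 720 = 60 minutes = 1:00.

Final answer: 1:00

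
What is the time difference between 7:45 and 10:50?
From 7:45 to 10:50:
(10 x 60 + 50) - (7 x 60 + 45) = 650 - 465 = 185 minutes
= 3 hours and 5 minutes

Final answer: 3 hours and 5 minutes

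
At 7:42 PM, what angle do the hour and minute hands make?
Hour hand position: 7 x 30 + 42 x 0.5 = 231 degrees
Minute hand position: 42 x 6 = 252 degrees
Difference: |231 - 252| = 21 degrees
The angle between the hands is 21 degrees

Final answer: 21 degrees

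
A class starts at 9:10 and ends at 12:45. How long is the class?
From 9:10 to 12:45:
(12 x 60 + 45) - (9 x 60 + 10) = 765 - 550 = 215 minutes
= 3 hours and 35 minutes

Final answer: 3 hours and 35 minutes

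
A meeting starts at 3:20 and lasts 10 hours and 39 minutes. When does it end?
Starting time: 3:20
Adding 39 minutes to 20 minutes: 20 + 39 = 59 minutes
Adding 10 hours: 3 + 10 = 13 - 12 = 1
Final time: 1:59

Final answer: 1:59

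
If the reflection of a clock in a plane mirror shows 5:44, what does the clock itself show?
Reflection across the vertical (12-6) axis maps a hand at angle A degrees to (360 - A) degrees, which sends a reading of T minutes past 12:00 to (720 - T) minutes past 12:00.
Mirror reads 5:44 = 344 minutes past 12:00.
Actual time: (720 - 344) mod 720 = 376 minutes = 6:16.

Final answer: 6:16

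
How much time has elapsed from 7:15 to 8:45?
From 7:15 to 8:45:
(8 x 60 + 45) - (7 x 60 + 15) = 525 - 435 = 90 minutes
= 1 hour and 30 minutes

Final answer: 1 hour and 30 minutes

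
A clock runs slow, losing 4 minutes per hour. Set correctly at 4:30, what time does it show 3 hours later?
For every 60 true minutes, the faulty clock advances 60 - 4 = 56 minutes.
True elapsed: 3 hours = 180 minutes.
Faulty clock advances: 180 x 56/60 = 168 minutes (drift: 12 minutes behind).
Shown time: 4:30 + 168 minutes = 7:18.

Final answer: 7:18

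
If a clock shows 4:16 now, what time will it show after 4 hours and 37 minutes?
Starting time: 4:16
Adding 37 minutes to 16 minutes: 16 + 37 = 53 minutes
Adding 4 hours: 4 + 4 = 8
Final time: 8:53

Final answer: 8:53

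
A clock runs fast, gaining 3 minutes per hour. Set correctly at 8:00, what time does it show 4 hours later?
For every 60 true minutes, the faulty clock advances 60 + 3 = 63 minutes.
True elapsed: 4 hours = 240 minutes.
Faulty clock advances: 240 x 63/60 = 252 minutes (drift: 12 minutes ahead).
Shown time: 8:00 + 252 minutes = 12:12.

Final answer: 12:12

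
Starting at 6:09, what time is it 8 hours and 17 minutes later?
Starting time: 6:09
Adding 17 minutes to 9 minutes: 9 + 17 = 26 minutes
Adding 8 hours: 6 + 8 = 14 - 12 = 2
Final time: 2:26

Final answer: 2:26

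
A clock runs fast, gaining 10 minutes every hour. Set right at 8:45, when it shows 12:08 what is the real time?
For every 60 true minutes, the faulty clock advances 70 minutes, so 1 faulty-clock minute corresponds to 60/70 true minutes.
From 8:45 to 12:08 on the faulty dial is 203 minutes.
True elapsed: 203 x 60/70 = 174 minutes = 2 hours and 54 minutes.
True time: 8:45 + 2 hours and 54 minutes = 11:39.

Final answer: 11:39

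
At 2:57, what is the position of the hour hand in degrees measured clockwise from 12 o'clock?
The hour hand moves 30 degrees per hour and 0.5 degrees per minute.
At 2:57: (2) x 30 + 57 x 0.5 = 60 + 28.5 = 88.5 degrees

Final answer: 88.5 degrees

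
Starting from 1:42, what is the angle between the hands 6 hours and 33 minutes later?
First find the time 6 hours and 33 minutes after 1:42.
Total minutes: 1 x 60 + 42 + 6 x 60 + 33 = 495.
495 mod 720 = 495 minutes = 8:15.
Now compute the angle at 8:15:
Hour hand: 8 x 30 + 15 x 0.5 = 247.5 degrees
Minute hand: 15 x 6 = 90 degrees
Difference: |247.5 - 90| = 157.5 degrees
The angle is 157.5 degrees

Final answer: 157.5 degrees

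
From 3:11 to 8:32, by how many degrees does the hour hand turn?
The hour hand moves 0.5 degrees per minute.
Time elapsed: 8:32 - 3:11 = 321 minutes
Angular displacement: 321 x 0.5 = 160.5 degrees

Final answer: 160.5 degrees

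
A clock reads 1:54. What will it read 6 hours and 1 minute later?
Starting time: 1:54
Adding 1 minute to 54 minutes: 54 + 1 = 55 minutes
Adding 6 hours: 1 + 6 = 7
Final time: 7:55

Final answer: 7:55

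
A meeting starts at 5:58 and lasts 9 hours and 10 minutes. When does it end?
Starting time: 5:58
Adding 10 minutes to 58 minutes: 58 + 10 = 68 minutes = 1 hour and 8 minutes
Adding 9 hours: 5 + 9 + 1 (carry) = 15 - 12 = 3
Final time: 3:08

Final answer: 3:08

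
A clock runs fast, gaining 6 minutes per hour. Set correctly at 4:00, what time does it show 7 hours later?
For every 60 true minutes, the faulty clock advances 60 + 6 = 66 minutes.
True elapsed: 7 hours = 420 minutes.
Faulty clock advances: 420 x 66/60 = 462 minutes (drift: 42 minutes ahead).
Shown time: 4:00 + 462 minutes = 11:42.

Final answer: 11:42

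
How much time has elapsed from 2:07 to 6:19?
From 2:07 to 6:19:
(6 x 60 + 19) - (2 x 60 + 7) = 379 - 127 = 252 minutes
= 4 hours and 12 minutes

Final answer: 4 hours and 12 minutes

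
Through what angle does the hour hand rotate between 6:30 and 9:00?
The hour hand moves 0.5 degrees per minute.
Time elapsed: 9:00 - 6:30 = 150 minutes
Angular displacement: 150 x 0.5 = 75 degrees

Final answer: 75 degrees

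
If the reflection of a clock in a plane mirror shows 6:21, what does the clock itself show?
Reflection across the vertical (12-6) axis maps a hand at angle A degrees to (360 - A) degrees, which sends a reading of T minutes past 12:00 to (720 - T) minutes past 12:00.
Mirror reads 6:21 = 381 minutes past 12:00.
Actual time: (720 - 381) mod 720 = 339 minutes = 5:39.

Final answer: 5:39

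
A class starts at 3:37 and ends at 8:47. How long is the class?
From 3:37 to 8:47:
(8 x 60 + 47) - (3 x 60 + 37) = 527 - 217 = 310 minutes
= 5 hours and 10 minutes

Final answer: 5 hours and 10 minutes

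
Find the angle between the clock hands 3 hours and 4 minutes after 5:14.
First find the time 3 hours and 4 minutes after 5:14.
Total minutes: 5 x 60 + 14 + 3 x 60 + 4 = 498.
498 mod 720 = 498 minutes = 8:18.
Now compute the angle at 8:18:
Hour hand: 8 x 30 + 18 x 0.5 = 249 degrees
Minute hand: 18 x 6 = 108 degrees
Difference: |249 - 108| = 141 degrees
The angle is 141 degrees

Final answer: 141 degrees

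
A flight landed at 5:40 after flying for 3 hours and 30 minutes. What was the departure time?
Starting time: 5:40 = 340 total minutes past 12:00
Subtracting: 3 hours and 30 minutes = 210 minutes
340 - 210 = 130 minutes
= 2 hours and 10 minutes past 12:00 = 2:10

Final answer: 2:10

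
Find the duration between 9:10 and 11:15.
From 9:10 to 11:15:
(11 x 60 + 15) - (9 x 60 + 10) = 675 - 550 = 125 minutes
= 2 hours and 5 minutes

Final answer: 2 hours and 5 minutes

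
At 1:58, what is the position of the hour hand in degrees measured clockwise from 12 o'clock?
The hour hand moves 30 degrees per hour and 0.5 degrees per minute.
At 1:58: (1) x 30 + 58 x 0.5 = 30 + 29 = 59 degrees

Final answer: 59 degrees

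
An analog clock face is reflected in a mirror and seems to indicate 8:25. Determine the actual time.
Reflection across the vertical (12-6) axis maps a hand at angle A degrees to (360 - A) degrees, which sends a reading of T minutes past 12:00 to (720 - T) minutes past 12:00.
Mirror reads 8:25 = 505 minutes past 12:00.
Actual time: (720 - 505) mod 720 = 215 minutes = 3:35.

Final answer: 3:35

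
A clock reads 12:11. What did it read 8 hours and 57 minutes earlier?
Starting time: 12:11 = 11 total minutes past 12:00
Subtracting: 8 hours and 57 minutes = 537 minutes
11 - 537 = -526 (negative, add 12 hours = 720) = 194 minutes
= 3 hours and 14 minutes past 12:00 = 3:14

Final answer: 3:14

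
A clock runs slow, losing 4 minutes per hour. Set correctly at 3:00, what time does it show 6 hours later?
For every 60 true minutes, the faulty clock advances 60 - 4 = 56 minutes.
True elapsed: 6 hours = 360 minutes.
Faulty clock advances: 360 x 56/60 = 336 minutes (drift: 24 minutes behind).
Shown time: 3:00 + 336 minutes = 8:36.

Final answer: 8:36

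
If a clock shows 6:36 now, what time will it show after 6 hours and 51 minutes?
Starting time: 6:36
Adding 51 minutes to 36 minutes: 36 + 51 = 87 minutes = 1 hour and 27 minutes
Adding 6 hours: 6 + 6 + 1 (carry) = 13 - 12 = 1
Final time: 1:27

Final answer: 1:27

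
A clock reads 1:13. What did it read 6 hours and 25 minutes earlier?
Starting time: 1:13 = 73 total minutes past 12:00
Subtracting: 6 hours and 25 minutes = 385 minutes
73 - 385 = -312 (negative, add 12 hours = 720) = 408 minutes
= 6 hours and 48 minutes past 12:00 = 6:48

Final answer: 6:48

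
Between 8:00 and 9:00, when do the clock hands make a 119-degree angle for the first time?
At t minutes past 8:00, the hour hand is at 30 x 8 + 0.5t degrees and the minute hand is at 6t degrees.
The smaller angle between them is 119 degrees when |30H - 5.5t| = 119 or |30H - 5.5t| = 241.
With H = 8, solve 30 x 8 - 5.5t = +/- target for each target:
  t = (30 x 8 - 119) / 5.5 = 22
  t = (30 x 8 + 119) / 5.5 = 65.27 (outside (0, 60))
  t = (30 x 8 - 241) / 5.5 = -0.18 (outside (0, 60))
  t = (30 x 8 + 241) / 5.5 = 87.45 (outside (0, 60))
Valid solutions in (0, 60): {22} minutes.
The first occurrence is t = 22 minutes.
The hands form a 119-degree angle at 22 minutes past 8:00.

Final answer: 22 minutes past 8:00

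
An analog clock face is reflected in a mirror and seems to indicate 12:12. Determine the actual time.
Reflection across the vertical (12-6) axis maps a hand at angle A degrees to (360 - A) degrees, which sends a reading of T minutes past 12:00 to (720 - T) minutes past 12:00.
Mirror reads 12:12 = 12 minutes past 12:00.
Actual time: (720 - 12) mod 720 = 708 minutes = 11:48.

Final answer: 11:48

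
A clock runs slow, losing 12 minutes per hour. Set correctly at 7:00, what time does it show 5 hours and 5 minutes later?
For every 60 true minutes, the faulty clock advances 60 - 12 = 48 minutes.
True elapsed: 5 hours and 5 minutes = 305 minutes.
Faulty clock advances: 305 x 48/60 = 244 minutes (drift: 61 minutes behind).
Shown time: 7:00 + 244 minutes = 11:04.

Final answer: 11:04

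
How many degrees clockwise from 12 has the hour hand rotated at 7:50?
The hour hand moves 30 degrees per hour and 0.5 degrees per minute.
At 7:50: (7) x 30 + 50 x 0.5 = 210 + 25 = 235 degrees

Final answer: 235 degrees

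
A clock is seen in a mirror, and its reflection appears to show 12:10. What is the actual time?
Reflection across the vertical (12-6) axis maps a hand at angle A degrees to (360 - A) degrees, which sends a reading of T minutes past 12:00 to (720 - T) minutes past 12:00.
Mirror reads 12:10 = 10 minutes past 12:00.
Actual time: (720 - 10) mod 720 = 710 minutes = 11:50.

Final answer: 11:50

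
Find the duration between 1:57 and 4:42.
From 1:57 to 4:42:
(4 x 60 + 42) - (1 x 60 + 57) = 282 - 117 = 165 minutes
= 2 hours and 45 minutes

Final answer: 2 hours and 45 minutes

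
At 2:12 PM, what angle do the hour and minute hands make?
Hour hand position: 2 x 30 + 12 x 0.5 = 66 degrees
Minute hand position: 12 x 6 = 72 degrees
Difference: |66 - 72| = 6 degrees
The angle between the hands is 6 degrees

Final answer: 6 degrees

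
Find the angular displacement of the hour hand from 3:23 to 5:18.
The hour hand moves 0.5 degrees per minute.
Time elapsed: 5:18 - 3:23 = 115 minutes
Angular displacement: 115 x 0.5 = 57.5 degrees

Final answer: 57.5 degrees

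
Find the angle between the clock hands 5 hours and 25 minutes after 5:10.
First find the time 5 hours and 25 minutes after 5:10.
Total minutes: 5 x 60 + 10 + 5 x 60 + 25 = 635.
635 mod 720 = 635 minutes = 10:35.
Now compute the angle at 10:35:
Hour hand: 10 x 30 + 35 x 0.5 = 317.5 degrees
Minute hand: 35 x 6 = 210 degrees
Difference: |317.5 - 210| = 107.5 degrees
The angle is 107.5 degrees

Final answer: 107.5 degrees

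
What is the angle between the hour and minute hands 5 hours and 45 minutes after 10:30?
First find the time 5 hours and 45 minutes after 10:30.
Total minutes: 10 x 60 + 30 + 5 x 60 + 45 = 975.
975 mod 720 = 255 minutes = 4:15.
Now compute the angle at 4:15:
Hour hand: 4 x 30 + 15 x 0.5 = 127.5 degrees
Minute hand: 15 x 6 = 90 degrees
Difference: |127.5 - 90| = 37.5 degrees
The angle is 37.5 degrees

Final answer: 37.5 degrees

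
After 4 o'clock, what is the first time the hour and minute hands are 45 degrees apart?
At t minutes past 4:00, the hour hand is at 30 x 4 + 0.5t degrees and the minute hand is at 6t degrees.
The smaller angle between them is 45 degrees when |30H - 5.5t| = 45 or |30H - 5.5t| = 315.
With H = 4, solve 30 x 4 - 5.5t = +/- target for each target:
  t = (30 x 4 - 45) / 5.5 = 13.64
  t = (30 x 4 + 45) / 5.5 = 30
  t = (30 x 4 - 315) / 5.5 = -35.45 (outside (0, 60))
  t = (30 x 4 + 315) / 5.5 = 79.09 (outside (0, 60))
Valid solutions in (0, 60): {13.64, 30} minutes.
The first occurrence is t = 13.64 minutes.
The hands form a 45-degree angle at 13.64 minutes past 4:00.

Final answer: 13.64 minutes past 4:00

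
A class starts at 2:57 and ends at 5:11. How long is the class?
From 2:57 to 5:11:
(5 x 60 + 11) - (2 x 60 + 57) = 311 - 177 = 134 minutes
= 2 hours and 14 minutes

Final answer: 2 hours and 14 minutes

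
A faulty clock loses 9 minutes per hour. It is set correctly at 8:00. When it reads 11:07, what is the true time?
For every 60 true minutes, the faulty clock advances 51 minutes, so 1 faulty-clock minute corresponds to 60/51 true minutes.
From 8:00 to 11:07 on the faulty dial is 187 minutes.
True elapsed: 187 x 60/51 = 220 minutes = 3 hours and 40 minutes.
True time: 8:00 + 3 hours and 40 minutes = 11:40.

Final answer: 11:40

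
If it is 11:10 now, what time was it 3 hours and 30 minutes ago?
Starting time: 11:10 = 670 total minutes past 12:00
Subtracting: 3 hours and 30 minutes = 210 minutes
670 - 210 = 460 minutes
= 7 hours and 40 minutes past 12:00 = 7:40

Final answer: 7:40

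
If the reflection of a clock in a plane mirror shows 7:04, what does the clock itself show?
Reflection across the vertical (12-6) axis maps a hand at angle A degrees to (360 - A) degrees, which sends a reading of T minutes past 12:00 to (720 - T) minutes past 12:00.
Mirror reads 7:04 = 424 minutes past 12:00.
Actual time: (720 - 424) mod 720 = 296 minutes = 4:56.

Final answer: 4:56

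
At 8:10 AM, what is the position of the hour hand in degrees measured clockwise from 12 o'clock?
The hour hand moves 30 degrees per hour and 0.5 degrees per minute.
At 8:10: (8) x 30 + 10 x 0.5 = 240 + 5 = 245 degrees

Final answer: 245 degrees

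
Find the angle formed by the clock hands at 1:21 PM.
Hour hand position: 1 x 30 + 21 x 0.5 = 40.5 degrees
Minute hand position: 21 x 6 = 126 degrees
Difference: |40.5 - 126| = 85.5 degrees
The angle between the hands is 85.5 degrees

Final answer: 85.5 degrees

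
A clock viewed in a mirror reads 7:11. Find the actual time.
Reflection across the vertical (12-6) axis maps a hand at angle A degrees to (360 - A) degrees, which sends a reading of T minutes past 12:00 to (720 - T) minutes past 12:00.
Mirror reads 7:11 = 431 minutes past 12:00.
Actual time: (720 - 431) mod 720 = 289 minutes = 4:49.

Final answer: 4:49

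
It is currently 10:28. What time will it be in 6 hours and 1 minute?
Starting time: 10:28
Adding 1 minute to 28 minutes: 28 + 1 = 29 minutes
Adding 6 hours: 10 + 6 = 16 - 12 = 4
Final time: 4:29

Final answer: 4:29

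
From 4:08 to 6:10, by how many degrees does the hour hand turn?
The hour hand moves 0.5 degrees per minute.
Time elapsed: 6:10 - 4:08 = 122 minutes
Angular displacement: 122 x 0.5 = 61 degrees

Final answer: 61 degrees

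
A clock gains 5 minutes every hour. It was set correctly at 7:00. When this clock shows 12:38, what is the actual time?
For every 60 true minutes, the faulty clock advances 65 minutes, so 1 faulty-clock minute corresponds to 60/65 true minutes.
From 7:00 to 12:38 on the faulty dial is 338 minutes.
True elapsed: 338 x 60/65 = 312 minutes = 5 hours and 12 minutes.
True time: 7:00 + 5 hours and 12 minutes = 12:12.

Final answer: 12:12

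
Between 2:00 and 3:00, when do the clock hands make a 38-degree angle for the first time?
At t minutes past 2:00, the hour hand is at 30 x 2 + 0.5t degrees and the minute hand is at 6t degrees.
The smaller angle between them is 38 degrees when |30H - 5.5t| = 38 or |30H - 5.5t| = 322.
With H = 2, solve 30 x 2 - 5.5t = +/- target for each target:
  t = (30 x 2 - 38) / 5.5 = 4
  t = (30 x 2 + 38) / 5.5 = 17.82
  t = (30 x 2 - 322) / 5.5 = -47.64 (outside (0, 60))
  t = (30 x 2 + 322) / 5.5 = 69.45 (outside (0, 60))
Valid solutions in (0, 60): {4, 17.82} minutes.
The first occurrence is t = 4 minutes.
The hands form a 38-degree angle at 4 minutes past 2:00.

Final answer: 4 minutes past 2:00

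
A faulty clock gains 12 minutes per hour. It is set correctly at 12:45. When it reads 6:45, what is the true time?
For every 60 true minutes, the faulty clock advances 72 minutes, so 1 faulty-clock minute corresponds to 60/72 true minutes.
From 12:45 to 6:45 on the faulty dial is 360 minutes.
True elapsed: 360 x 60/72 = 300 minutes = 5 hours.
True time: 12:45 + 5 hours = 5:45.

Final answer: 5:45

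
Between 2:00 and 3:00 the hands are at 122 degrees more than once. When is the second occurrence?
At t minutes past 2:00, the hour hand is at 30 x 2 + 0.5t degrees and the minute hand is at 6t degrees.
The smaller angle between them is 122 degrees when |30H - 5.5t| = 122 or |30H - 5.5t| = 238.
With H = 2, solve 30 x 2 - 5.5t = +/- target for each target:
  t = (30 x 2 - 122) / 5.5 = -11.27 (outside (0, 60))
  t = (30 x 2 + 122) / 5.5 = 33.09
  t = (30 x 2 - 238) / 5.5 = -32.36 (outside (0, 60))
  t = (30 x 2 + 238) / 5.5 = 54.18
Valid solutions in (0, 60): {33.09, 54.18} minutes.
The second occurrence is t = 54.18 minutes.
The hands form a 122-degree angle at 54.18 minutes past 2:00.

Final answer: 54.18 minutes past 2:00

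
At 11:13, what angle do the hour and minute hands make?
Hour hand position: 11 x 30 + 13 x 0.5 = 336.5 degrees
Minute hand position: 13 x 6 = 78 degrees
Difference: |336.5 - 78| = 258.5 degrees
Since 258.5 > 180, the smaller angle is 360 - 258.5 = 101.5 degrees

Final answer: 101.5 degrees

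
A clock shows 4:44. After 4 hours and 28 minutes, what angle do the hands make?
First find the time 4 hours and 28 minutes after 4:44.
Total minutes: 4 x 60 + 44 + 4 x 60 + 28 = 552.
552 mod 720 = 552 minutes = 9:12.
Now compute the angle at 9:12:
Hour hand: 9 x 30 + 12 x 0.5 = 276 degrees
Minute hand: 12 x 6 = 72 degrees
Difference: |276 - 72| = 204 degrees
Smaller angle: 360 - 204 = 156 degrees

Final answer: 156 degrees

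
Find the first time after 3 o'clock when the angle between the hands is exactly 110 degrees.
At t minutes past 3:00, the hour hand is at 30 x 3 + 0.5t degrees and the minute hand is at 6t degrees.
The smaller angle between them is 110 degrees when |30H - 5.5t| = 110 or |30H - 5.5t| = 250.
With H = 3, solve 30 x 3 - 5.5t = +/- target for each target:
  t = (30 x 3 - 110) / 5.5 = -3.64 (outside (0, 60))
  t = (30 x 3 + 110) / 5.5 = 36.36
  t = (30 x 3 - 250) / 5.5 = -29.09 (outside (0, 60))
  t = (30 x 3 + 250) / 5.5 = 61.82 (outside (0, 60))
Valid solutions in (0, 60): {36.36} minutes.
The first occurrence is t = 36.36 minutes.
The hands form a 110-degree angle at 36.36 minutes past 3:00.

Final answer: 36.36 minutes past 3:00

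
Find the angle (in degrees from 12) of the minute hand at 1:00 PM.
The minute hand moves 6 degrees per minute.
At 1:00: 0 x 6 = 0 degrees

Final answer: 0 degrees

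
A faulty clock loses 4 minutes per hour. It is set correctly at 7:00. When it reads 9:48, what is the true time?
For every 60 true minutes, the faulty clock advances 56 minutes, so 1 faulty-clock minute corresponds to 60/56 true minutes.
From 7:00 to 9:48 on the faulty dial is 168 minutes.
True elapsed: 168 x 60/56 = 180 minutes = 3 hours.
True time: 7:00 + 3 hours = 10:00.

Final answer: 10:00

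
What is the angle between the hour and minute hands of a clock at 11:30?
Hour hand position: 11 x 30 + 30 x 0.5 = 345 degrees
Minute hand position: 30 x 6 = 180 degrees
Difference: |345 - 180| = 165 degrees
The angle between the hands is 165 degrees

Final answer: 165 degrees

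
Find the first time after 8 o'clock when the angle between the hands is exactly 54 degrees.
At t minutes past 8:00, the hour hand is at 30 x 8 + 0.5t degrees and the minute hand is at 6t degrees.
The smaller angle between them is 54 degrees when |30H - 5.5t| = 54 or |30H - 5.5t| = 306.
With H = 8, solve 30 x 8 - 5.5t = +/- target for each target:
  t = (30 x 8 - 54) / 5.5 = 33.82
  t = (30 x 8 + 54) / 5.5 = 53.45
  t = (30 x 8 - 306) / 5.5 = -12 (outside (0, 60))
  t = (30 x 8 + 306) / 5.5 = 99.27 (outside (0, 60))
Valid solutions in (0, 60): {33.82, 53.45} minutes.
The first occurrence is t = 33.82 minutes.
The hands form a 54-degree angle at 33.82 minutes past 8:00.

Final answer: 33.82 minutes past 8:00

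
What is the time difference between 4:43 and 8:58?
From 4:43 to 8:58:
(8 x 60 + 58) - (4 x 60 + 43) = 538 - 283 = 255 minutes
= 4 hours and 15 minutes

Final answer: 4 hours and 15 minutes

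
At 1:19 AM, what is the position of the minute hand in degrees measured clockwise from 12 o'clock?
The minute hand moves 6 degrees per minute.
At 1:19: 19 x 6 = 114 degrees

Final answer: 114 degrees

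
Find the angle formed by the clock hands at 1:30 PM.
Hour hand position: 1 x 30 + 30 x 0.5 = 45 degrees
Minute hand position: 30 x 6 = 180 degrees
Difference: |45 - 180| = 135 degrees
The angle between the hands is 135 degrees

Final answer: 135 degrees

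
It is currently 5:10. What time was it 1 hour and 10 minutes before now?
Starting time: 5:10 = 310 total minutes past 12:00
Subtracting: 1 hour and 10 minutes = 70 minutes
310 - 70 = 240 minutes
= 4 hours past 12:00 = 4:00

Final answer: 4:00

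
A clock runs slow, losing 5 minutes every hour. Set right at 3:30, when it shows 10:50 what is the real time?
For every 60 true minutes, the faulty clock advances 55 minutes, so 1 faulty-clock minute corresponds to 60/55 true minutes.
From 3:30 to 10:50 on the faulty dial is 440 minutes.
True elapsed: 440 x 60/55 = 480 minutes = 8 hours.
True time: 3:30 + 8 hours = 11:30.

Final answer: 11:30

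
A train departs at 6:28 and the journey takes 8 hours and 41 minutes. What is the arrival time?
Starting time: 6:28
Adding 41 minutes to 28 minutes: 28 + 41 = 69 minutes = 1 hour and 9 minutes
Adding 8 hours: 6 + 8 + 1 (carry) = 15 - 12 = 3
Final time: 3:09

Final answer: 3:09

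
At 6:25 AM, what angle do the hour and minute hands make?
Hour hand position: 6 x 30 + 25 x 0.5 = 192.5 degrees
Minute hand position: 25 x 6 = 150 degrees
Difference: |192.5 - 150| = 42.5 degrees
The angle between the hands is 42.5 degrees

Final answer: 42.5 degrees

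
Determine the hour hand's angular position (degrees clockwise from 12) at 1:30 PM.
The hour hand moves 30 degrees per hour and 0.5 degrees per minute.
At 1:30: (1) x 30 + 30 x 0.5 = 30 + 15 = 45 degrees

Final answer: 45 degrees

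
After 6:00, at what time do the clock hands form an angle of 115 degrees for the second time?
At t minutes past 6:00, the hour hand is at 30 x 6 + 0.5t degrees and the minute hand is at 6t degrees.
The smaller angle between them is 115 degrees when |30H - 5.5t| = 115 or |30H - 5.5t| = 245.
With H = 6, solve 30 x 6 - 5.5t = +/- target for each target:
  t = (30 x 6 - 115) / 5.5 = 11.82
  t = (30 x 6 + 115) / 5.5 = 53.64
  t = (30 x 6 - 245) / 5.5 = -11.82 (outside (0, 60))
  t = (30 x 6 + 245) / 5.5 = 77.27 (outside (0, 60))
Valid solutions in (0, 60): {11.82, 53.64} minutes.
The second occurrence is t = 53.64 minutes.
The hands form a 115-degree angle at 53.64 minutes past 6:00.

Final answer: 53.64 minutes past 6:00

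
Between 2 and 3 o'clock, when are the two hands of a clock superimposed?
The minute hand gains 5.5 degrees per minute on the hour hand.
At 2:00, the hour hand is at 60 degrees and the minute hand is at 0 degrees.
The gap is 60 degrees. Time to close: 60/5.5 = 60 x 2/11 = 10.91 minutes.
The hands overlap at 10.91 minutes past 2:00.

Final answer: 10.91 minutes past 2:00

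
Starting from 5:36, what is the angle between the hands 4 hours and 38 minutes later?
First find the time 4 hours and 38 minutes after 5:36.
Total minutes: 5 x 60 + 36 + 4 x 60 + 38 = 614.
614 mod 720 = 614 minutes = 10:14.
Now compute the angle at 10:14:
Hour hand: 10 x 30 + 14 x 0.5 = 307 degrees
Minute hand: 14 x 6 = 84 degrees
Difference: |307 - 84| = 223 degrees
Smaller angle: 360 - 223 = 137 degrees

Final answer: 137 degrees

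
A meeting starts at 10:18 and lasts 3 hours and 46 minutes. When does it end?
Starting time: 10:18
Adding 46 minutes to 18 minutes: 18 + 46 = 64 minutes = 1 hour and 4 minutes
Adding 3 hours: 10 + 3 + 1 (carry) = 14 - 12 = 2
Final time: 2:04

Final answer: 2:04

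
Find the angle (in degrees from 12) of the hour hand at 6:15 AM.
The hour hand moves 30 degrees per hour and 0.5 degrees per minute.
At 6:15: (6) x 30 + 15 x 0.5 = 180 + 7.5 = 187.5 degrees

Final answer: 187.5 degrees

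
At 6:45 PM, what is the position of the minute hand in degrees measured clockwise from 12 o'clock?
The minute hand moves 6 degrees per minute.
At 6:45: 45 x 6 = 270 degrees

Final answer: 270 degrees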